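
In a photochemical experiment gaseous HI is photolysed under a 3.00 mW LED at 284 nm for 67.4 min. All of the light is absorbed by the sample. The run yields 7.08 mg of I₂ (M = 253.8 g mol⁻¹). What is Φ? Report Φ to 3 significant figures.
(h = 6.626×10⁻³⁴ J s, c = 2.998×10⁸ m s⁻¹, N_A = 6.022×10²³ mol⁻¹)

Φ = 0.969

Product: 7.08 mg / 253.8 g mol⁻¹ = 2.790×10⁻⁵ mol.
Photon energy at 284 nm: hc/λ = (6.626×10⁻³⁴)(2.998×10⁸)/(284×10⁻⁹) = 6.995×10⁻¹⁹ J.
Energy delivered: (3.00 mW)(4044 s) = 12.13 J.
Photons incident: 12.13 / 6.995×10⁻¹⁹ = 1.734×10¹⁹, i.e. 1.734×10¹⁹/6.022×10²³ = 2.879×10⁻⁵ mol.
Φ = 2.790×10⁻⁵ mol / 2.879×10⁻⁵ mol photons = 0.969.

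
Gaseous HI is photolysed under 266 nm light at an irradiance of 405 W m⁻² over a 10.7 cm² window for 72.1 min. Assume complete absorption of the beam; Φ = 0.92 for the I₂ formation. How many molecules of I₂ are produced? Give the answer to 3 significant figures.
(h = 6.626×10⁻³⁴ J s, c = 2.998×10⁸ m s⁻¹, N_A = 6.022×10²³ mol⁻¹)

Photon energy at 266 nm: hc/λ = (6.626×10⁻³⁴)(2.998×10⁸)/(266×10⁻⁹) = 7.468×10⁻¹⁹ J.
Energy delivered: (405 W m⁻²)(10.7×10⁻⁴ m²)(4326 s) = 1875 J.
Photons incident: 1875 / 7.468×10⁻¹⁹ = 2.511×10²¹, i.e. 2.511×10²¹/6.022×10²³ = 0.004170 mol.
Product: Φ × n_abs = 0.92 × 0.004170 = 0.003836 mol.
As a count: 0.003836 × 6.022×10²³ = 2.31×10²¹.

2.31×10²¹ molecules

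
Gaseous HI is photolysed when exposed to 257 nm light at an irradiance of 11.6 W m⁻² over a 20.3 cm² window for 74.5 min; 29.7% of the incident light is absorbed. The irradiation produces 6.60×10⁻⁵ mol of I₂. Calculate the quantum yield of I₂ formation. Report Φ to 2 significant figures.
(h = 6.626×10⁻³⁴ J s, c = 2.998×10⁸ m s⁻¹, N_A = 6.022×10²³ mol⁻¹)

Φ = 0.98

Photon energy at 257 nm: hc/λ = (6.626×10⁻³⁴)(2.998×10⁸)/(257×10⁻⁹) = 7.729×10⁻¹⁹ J.
Energy delivered: (11.6 W m⁻²)(20.3×10⁻⁴ m²)(4470 s) = 105.3 J.
Photons incident: 105.3 / 7.729×10⁻¹⁹ = 1.362×10²⁰, i.e. 1.362×10²⁰/6.022×10²³ = 2.262×10⁻⁴ mol.
Photons absorbed: 0.297 × 2.262×10⁻⁴ = 6.718×10⁻⁵ mol.
Φ = 6.60×10⁻⁵ mol / 6.718×10⁻⁵ mol photons = 0.98.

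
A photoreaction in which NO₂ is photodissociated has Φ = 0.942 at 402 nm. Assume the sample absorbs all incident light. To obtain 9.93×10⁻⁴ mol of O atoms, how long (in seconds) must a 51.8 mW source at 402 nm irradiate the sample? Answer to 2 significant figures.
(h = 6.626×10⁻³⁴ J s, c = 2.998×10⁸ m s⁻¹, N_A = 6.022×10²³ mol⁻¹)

Photons that must be absorbed: 9.93×10⁻⁴ / 0.942 = 0.001054 mol.
Photon energy: hc/λ = 4.941×10⁻¹⁹ J; per mole, 2.975×10⁵ J mol⁻¹.
Energy required: 0.001054 × 2.975×10⁵ = 313.6 J.
Time: 313.6 J / 0.0518 W = 6100 s.

t ≈ 6100 s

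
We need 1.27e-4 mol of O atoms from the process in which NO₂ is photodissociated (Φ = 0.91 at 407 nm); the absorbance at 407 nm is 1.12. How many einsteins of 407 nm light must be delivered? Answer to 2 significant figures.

Photons that must be absorbed: 1.27e-4 / 0.91 = 1.396e-4 mol.
Fraction absorbed: 1 − 10^(−1.12) = 0.9241.
Incident photons needed: 1.396e-4 / 0.9241 = 1.511e-4 mol.

1.5e-4 einstein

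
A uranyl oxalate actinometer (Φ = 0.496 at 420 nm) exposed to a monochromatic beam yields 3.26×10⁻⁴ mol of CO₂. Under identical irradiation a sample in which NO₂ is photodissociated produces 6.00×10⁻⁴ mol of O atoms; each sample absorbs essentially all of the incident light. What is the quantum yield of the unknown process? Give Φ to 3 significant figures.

Photons absorbed by the actinometer: 3.26×10⁻⁴ / 0.496 = 6.573×10⁻⁴ mol.
Φ(unknown) = 6.00×10⁻⁴ / 6.573×10⁻⁴ = 0.913.

Φ = 0.913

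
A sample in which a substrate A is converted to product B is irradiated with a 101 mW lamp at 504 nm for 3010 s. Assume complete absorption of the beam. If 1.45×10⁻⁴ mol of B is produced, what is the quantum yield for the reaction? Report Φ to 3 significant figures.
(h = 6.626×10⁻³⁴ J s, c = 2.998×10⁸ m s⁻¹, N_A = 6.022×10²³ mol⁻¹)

Photon energy at 504 nm: hc/λ = (6.626×10⁻³⁴)(2.998×10⁸)/(504×10⁻⁹) = 3.941×10⁻¹⁹ J.
Energy delivered: (101 mW)(3010 s) = 304.0 J.
Photons incident: 304.0 / 3.941×10⁻¹⁹ = 7.714×10²⁰, i.e. 7.714×10²⁰/6.022×10²³ = 0.001281 mol.
Φ = 1.45×10⁻⁴ mol / 0.001281 mol photons = 0.113.

Φ = 0.113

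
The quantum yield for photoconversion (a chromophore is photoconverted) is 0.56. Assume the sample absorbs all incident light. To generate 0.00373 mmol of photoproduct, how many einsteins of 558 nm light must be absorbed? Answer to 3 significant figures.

Product: 0.00373 mmol = 3.73×10⁻⁶ mol.
Photons that must be absorbed: 3.73×10⁻⁶ / 0.56 = 6.661×10⁻⁶ mol.

6.66×10⁻⁶ einstein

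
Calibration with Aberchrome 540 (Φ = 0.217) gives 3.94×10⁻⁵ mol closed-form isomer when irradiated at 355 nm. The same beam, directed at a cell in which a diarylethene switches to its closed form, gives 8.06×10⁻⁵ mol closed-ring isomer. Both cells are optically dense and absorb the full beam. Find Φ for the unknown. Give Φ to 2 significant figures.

Φ = 0.44

Photons absorbed by the actinometer: 3.94×10⁻⁵ / 0.217 = 1.816×10⁻⁴ mol.
Φ(unknown) = 8.06×10⁻⁵ / 1.816×10⁻⁴ = 0.44.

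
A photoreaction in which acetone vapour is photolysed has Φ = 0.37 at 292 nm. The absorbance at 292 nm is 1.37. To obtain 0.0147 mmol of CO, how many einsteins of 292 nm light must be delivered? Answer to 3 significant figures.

Product: 0.0147 mmol = 1.47e-5 mol.
Photons that must be absorbed: 1.47e-5 / 0.37 = 3.973e-5 mol.
Fraction absorbed: 1 − 10^(−1.37) = 0.9573.
Incident photons needed: 3.973e-5 / 0.9573 = 4.150e-5 mol.

4.15e-5 einstein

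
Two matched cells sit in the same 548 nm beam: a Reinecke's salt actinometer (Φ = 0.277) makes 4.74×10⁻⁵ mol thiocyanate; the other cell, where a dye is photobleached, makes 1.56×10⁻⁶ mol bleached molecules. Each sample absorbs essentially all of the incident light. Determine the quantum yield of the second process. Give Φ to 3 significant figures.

Photons absorbed by the actinometer: 4.74×10⁻⁵ / 0.277 = 1.711×10⁻⁴ mol.
Φ(unknown) = 1.56×10⁻⁶ / 1.711×10⁻⁴ = 0.00912.

Φ = 0.00912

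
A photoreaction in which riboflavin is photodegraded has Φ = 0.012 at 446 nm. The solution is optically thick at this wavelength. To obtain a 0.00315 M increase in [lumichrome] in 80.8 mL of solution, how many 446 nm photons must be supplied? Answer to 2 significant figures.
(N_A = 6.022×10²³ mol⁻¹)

1.3×10²² photons

Product: (0.00315 M)(0.0808 L) = 2.545×10⁻⁴ mol.
Photons that must be absorbed: 2.545×10⁻⁴ / 0.012 = 0.02121 mol.
Photon count: 0.02121 × 6.022×10²³ = 1.3×10²².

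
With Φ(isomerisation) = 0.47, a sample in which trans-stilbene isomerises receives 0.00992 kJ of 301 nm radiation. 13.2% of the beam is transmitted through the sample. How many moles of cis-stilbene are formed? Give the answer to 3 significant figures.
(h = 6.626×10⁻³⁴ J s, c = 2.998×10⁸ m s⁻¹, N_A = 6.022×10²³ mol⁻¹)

1.02×10⁻⁵ mol

Photon energy at 301 nm: hc/λ = (6.626×10⁻³⁴)(2.998×10⁸)/(301×10⁻⁹) = 6.600×10⁻¹⁹ J.
Incident energy: 0.00992 kJ = 9.92 J.
Photons incident: 9.92 / 6.600×10⁻¹⁹ = 1.503×10¹⁹, i.e. 1.503×10¹⁹/6.022×10²³ = 2.496×10⁻⁵ mol.
Fraction absorbed: 1 − 13.2/100 = 0.8680.
Photons absorbed: 0.8680 × 2.496×10⁻⁵ = 2.167×10⁻⁵ mol.
Product: Φ × n_abs = 0.47 × 2.167×10⁻⁵ = 1.018×10⁻⁵ mol.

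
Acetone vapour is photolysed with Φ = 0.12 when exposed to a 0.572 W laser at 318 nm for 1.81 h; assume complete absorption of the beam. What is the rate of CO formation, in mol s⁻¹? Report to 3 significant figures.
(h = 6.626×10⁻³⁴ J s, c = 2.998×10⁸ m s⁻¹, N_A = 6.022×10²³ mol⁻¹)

Photon energy at 318 nm: hc/λ = (6.626×10⁻³⁴)(2.998×10⁸)/(318×10⁻⁹) = 6.247×10⁻¹⁹ J.
Energy delivered: (0.572 W)(6516 s) = 3727 J.
Photons incident: 3727 / 6.247×10⁻¹⁹ = 5.966×10²¹, i.e. 5.966×10²¹/6.022×10²³ = 0.009907 mol.
Product formed: 0.12 × 0.009907 = 0.001189 mol.
Rate: 0.001189 / 6516 s = 1.82×10⁻⁷ mol s⁻¹.

1.82×10⁻⁷ mol s⁻¹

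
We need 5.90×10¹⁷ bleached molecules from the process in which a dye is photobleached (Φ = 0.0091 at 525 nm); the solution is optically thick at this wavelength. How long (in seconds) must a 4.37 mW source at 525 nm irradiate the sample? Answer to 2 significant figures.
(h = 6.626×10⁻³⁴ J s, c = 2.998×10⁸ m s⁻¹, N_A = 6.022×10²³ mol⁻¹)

t ≈ 5600 s

Product: 5.90×10¹⁷ / 6.022×10²³ = 9.797×10⁻⁷ mol.
Photons that must be absorbed: 9.797×10⁻⁷ / 0.0091 = 1.077×10⁻⁴ mol.
Photon energy: hc/λ = 3.784×10⁻¹⁹ J; per mole, 2.279×10⁵ J mol⁻¹.
Energy required: 1.077×10⁻⁴ × 2.279×10⁵ = 24.54 J.
Time: 24.54 J / 0.00437 W = 5600 s.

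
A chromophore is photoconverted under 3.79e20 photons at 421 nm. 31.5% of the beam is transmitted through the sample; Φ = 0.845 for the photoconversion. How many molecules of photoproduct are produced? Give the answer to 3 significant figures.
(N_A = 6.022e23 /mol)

Moles of photons: 3.79e20 / 6.022e23 = 6.294e-4 mol.
Fraction absorbed: 1 − 31.5/100 = 0.6850.
Photons absorbed: 0.6850 × 6.294e-4 = 4.311e-4 mol.
Product: Φ × n_abs = 0.845 × 4.311e-4 = 3.643e-4 mol.
As a count: 3.643e-4 × 6.022e23 = 2.19e20.

2.19e20 molecules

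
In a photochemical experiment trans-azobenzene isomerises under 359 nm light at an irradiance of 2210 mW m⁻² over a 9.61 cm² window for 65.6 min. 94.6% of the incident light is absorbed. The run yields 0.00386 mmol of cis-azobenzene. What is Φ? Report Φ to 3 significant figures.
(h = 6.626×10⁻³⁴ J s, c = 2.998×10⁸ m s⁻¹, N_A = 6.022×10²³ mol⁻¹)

Φ = 0.163

Product: 0.00386 mmol = 3.86×10⁻⁶ mol.
Photon energy at 359 nm: hc/λ = (6.626×10⁻³⁴)(2.998×10⁸)/(359×10⁻⁹) = 5.533×10⁻¹⁹ J.
Energy delivered: (2210 mW m⁻²)(9.61×10⁻⁴ m²)(3936 s) = 8.359 J.
Photons incident: 8.359 / 5.533×10⁻¹⁹ = 1.511×10¹⁹, i.e. 1.511×10¹⁹/6.022×10²³ = 2.509×10⁻⁵ mol.
Photons absorbed: 0.946 × 2.509×10⁻⁵ = 2.374×10⁻⁵ mol.
Φ = 3.86×10⁻⁶ mol / 2.374×10⁻⁵ mol photons = 0.163.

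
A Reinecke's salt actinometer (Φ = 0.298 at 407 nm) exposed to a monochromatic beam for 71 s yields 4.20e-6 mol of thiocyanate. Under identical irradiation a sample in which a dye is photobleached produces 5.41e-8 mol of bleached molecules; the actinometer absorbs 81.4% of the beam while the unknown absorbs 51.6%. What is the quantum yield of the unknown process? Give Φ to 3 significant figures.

Photons absorbed by the actinometer: 4.20e-6 / 0.298 = 1.409e-5 mol.
Incident flux: 1.409e-5 / 0.814 = 1.731e-5 einstein.
Absorbed by unknown: 0.516 × 1.731e-5 = 8.932e-6 mol.
Φ(unknown) = 5.41e-8 / 8.932e-6 = 0.00606.

Φ = 0.00606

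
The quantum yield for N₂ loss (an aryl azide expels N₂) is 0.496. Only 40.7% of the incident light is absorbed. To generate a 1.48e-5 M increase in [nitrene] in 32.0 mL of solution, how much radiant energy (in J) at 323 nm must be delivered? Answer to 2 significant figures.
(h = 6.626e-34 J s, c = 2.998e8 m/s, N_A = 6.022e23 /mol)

0.87 J

Product: (1.48e-5 M)(0.032 L) = 4.736e-7 mol.
Photons that must be absorbed: 4.736e-7 / 0.496 = 9.548e-7 mol.
Incident photons needed: 9.548e-7 / 0.407 = 2.346e-6 mol.
Photon energy: hc/λ = 6.150e-19 J; per mole, 3.704e5 J mol⁻¹.
Energy required: 2.346e-6 × 3.704e5 = 0.87 J.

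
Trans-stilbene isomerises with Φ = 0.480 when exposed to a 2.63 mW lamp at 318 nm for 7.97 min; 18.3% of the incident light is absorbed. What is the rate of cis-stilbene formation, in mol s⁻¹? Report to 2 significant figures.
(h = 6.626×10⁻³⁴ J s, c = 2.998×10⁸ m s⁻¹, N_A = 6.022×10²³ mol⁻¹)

6.1×10⁻¹⁰ mol s⁻¹

Photon energy at 318 nm: hc/λ = (6.626×10⁻³⁴)(2.998×10⁸)/(318×10⁻⁹) = 6.247×10⁻¹⁹ J.
Energy delivered: (2.63 mW)(478.2 s) = 1.258 J.
Photons incident: 1.258 / 6.247×10⁻¹⁹ = 2.014×10¹⁸, i.e. 2.014×10¹⁸/6.022×10²³ = 3.344×10⁻⁶ mol.
Photons absorbed: 0.183 × 3.344×10⁻⁶ = 6.120×10⁻⁷ mol.
Product formed: 0.480 × 6.120×10⁻⁷ = 2.938×10⁻⁷ mol.
Rate: 2.938×10⁻⁷ / 478.2 s = 6.1×10⁻¹⁰ mol s⁻¹.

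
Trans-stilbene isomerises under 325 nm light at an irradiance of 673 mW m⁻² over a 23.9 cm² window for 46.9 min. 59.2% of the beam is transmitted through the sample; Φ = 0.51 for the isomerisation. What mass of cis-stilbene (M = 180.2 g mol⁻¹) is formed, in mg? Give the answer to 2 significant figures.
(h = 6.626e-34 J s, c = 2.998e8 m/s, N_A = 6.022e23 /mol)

Photon energy at 325 nm: hc/λ = (6.626e-34)(2.998e8)/(325e-9) = 6.112e-19 J.
Energy delivered: (673 mW m⁻²)(23.9e-4 m²)(2814 s) = 4.526 J.
Photons incident: 4.526 / 6.112e-19 = 7.405e18, i.e. 7.405e18/6.022e23 = 1.230e-5 mol.
Fraction absorbed: 1 − 59.2/100 = 0.4080.
Photons absorbed: 0.4080 × 1.230e-5 = 5.018e-6 mol.
Product: Φ × n_abs = 0.51 × 5.018e-6 = 2.559e-6 mol.
Mass: 2.559e-6 × 180.2 = 4.611e-4 g = 0.46 mg.

0.46 mg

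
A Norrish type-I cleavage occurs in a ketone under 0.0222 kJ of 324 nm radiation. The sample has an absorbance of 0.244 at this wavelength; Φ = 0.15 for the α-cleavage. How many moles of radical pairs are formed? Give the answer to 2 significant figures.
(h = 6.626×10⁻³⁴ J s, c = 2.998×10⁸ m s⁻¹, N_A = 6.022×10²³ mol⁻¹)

3.9×10⁻⁶ mol

Photon energy at 324 nm: hc/λ = (6.626×10⁻³⁴)(2.998×10⁸)/(324×10⁻⁹) = 6.131×10⁻¹⁹ J.
Incident energy: 0.0222 kJ = 22.2 J.
Photons incident: 22.2 / 6.131×10⁻¹⁹ = 3.621×10¹⁹, i.e. 3.621×10¹⁹/6.022×10²³ = 6.013×10⁻⁵ mol.
Fraction absorbed: 1 − 10^(−0.244) = 0.4298.
Photons absorbed: 0.4298 × 6.013×10⁻⁵ = 2.584×10⁻⁵ mol.
Product: Φ × n_abs = 0.15 × 2.584×10⁻⁵ = 3.876×10⁻⁶ mol.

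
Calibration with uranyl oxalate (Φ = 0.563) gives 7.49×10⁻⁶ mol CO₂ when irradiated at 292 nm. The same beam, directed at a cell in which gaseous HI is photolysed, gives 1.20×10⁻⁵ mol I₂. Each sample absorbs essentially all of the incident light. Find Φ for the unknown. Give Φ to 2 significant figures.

Photons absorbed by the actinometer: 7.49×10⁻⁶ / 0.563 = 1.330×10⁻⁵ mol.
Φ(unknown) = 1.20×10⁻⁵ / 1.330×10⁻⁵ = 0.90.

Φ = 0.90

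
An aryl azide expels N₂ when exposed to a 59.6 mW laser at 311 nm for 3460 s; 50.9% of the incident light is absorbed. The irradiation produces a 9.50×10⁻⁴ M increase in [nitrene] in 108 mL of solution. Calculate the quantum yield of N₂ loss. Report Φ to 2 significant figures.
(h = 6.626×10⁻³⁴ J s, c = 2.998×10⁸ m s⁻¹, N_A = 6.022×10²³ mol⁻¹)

Φ = 0.38

Product: (9.50×10⁻⁴ M)(0.108 L) = 1.026×10⁻⁴ mol.
Photon energy at 311 nm: hc/λ = (6.626×10⁻³⁴)(2.998×10⁸)/(311×10⁻⁹) = 6.387×10⁻¹⁹ J.
Energy delivered: (59.6 mW)(3460 s) = 206.2 J.
Photons incident: 206.2 / 6.387×10⁻¹⁹ = 3.228×10²⁰, i.e. 3.228×10²⁰/6.022×10²³ = 5.360×10⁻⁴ mol.
Photons absorbed: 0.509 × 5.360×10⁻⁴ = 2.728×10⁻⁴ mol.
Φ = 1.026×10⁻⁴ mol / 2.728×10⁻⁴ mol photons = 0.38.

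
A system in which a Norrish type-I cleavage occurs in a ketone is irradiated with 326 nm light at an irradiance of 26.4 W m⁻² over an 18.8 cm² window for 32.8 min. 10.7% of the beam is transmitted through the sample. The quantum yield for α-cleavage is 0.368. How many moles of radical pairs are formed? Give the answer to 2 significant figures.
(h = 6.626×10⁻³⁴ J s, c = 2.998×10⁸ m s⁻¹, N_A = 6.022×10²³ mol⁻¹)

8.7×10⁻⁵ mol

Photon energy at 326 nm: hc/λ = (6.626×10⁻³⁴)(2.998×10⁸)/(326×10⁻⁹) = 6.093×10⁻¹⁹ J.
Energy delivered: (26.4 W m⁻²)(18.8×10⁻⁴ m²)(1968 s) = 97.68 J.
Photons incident: 97.68 / 6.093×10⁻¹⁹ = 1.603×10²⁰, i.e. 1.603×10²⁰/6.022×10²³ = 2.662×10⁻⁴ mol.
Fraction absorbed: 1 − 10.7/100 = 0.8930.
Photons absorbed: 0.8930 × 2.662×10⁻⁴ = 2.377×10⁻⁴ mol.
Product: Φ × n_abs = 0.368 × 2.377×10⁻⁴ = 8.747×10⁻⁵ mol.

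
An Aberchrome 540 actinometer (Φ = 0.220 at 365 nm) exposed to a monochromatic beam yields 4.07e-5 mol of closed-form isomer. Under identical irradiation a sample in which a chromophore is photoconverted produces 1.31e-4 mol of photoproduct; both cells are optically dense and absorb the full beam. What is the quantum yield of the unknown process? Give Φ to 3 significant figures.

Photons absorbed by the actinometer: 4.07e-5 / 0.220 = 1.850e-4 mol.
Φ(unknown) = 1.31e-4 / 1.850e-4 = 0.708.

Φ = 0.708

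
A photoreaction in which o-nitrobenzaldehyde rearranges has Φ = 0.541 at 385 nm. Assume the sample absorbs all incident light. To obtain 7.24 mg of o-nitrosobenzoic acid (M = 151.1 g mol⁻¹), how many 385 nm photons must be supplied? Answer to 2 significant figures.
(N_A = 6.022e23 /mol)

5.3e19 photons

Product: 7.24 mg / 151.1 g mol⁻¹ = 4.792e-5 mol.
Photons that must be absorbed: 4.792e-5 / 0.541 = 8.858e-5 mol.
Photon count: 8.858e-5 × 6.022e23 = 5.3e19.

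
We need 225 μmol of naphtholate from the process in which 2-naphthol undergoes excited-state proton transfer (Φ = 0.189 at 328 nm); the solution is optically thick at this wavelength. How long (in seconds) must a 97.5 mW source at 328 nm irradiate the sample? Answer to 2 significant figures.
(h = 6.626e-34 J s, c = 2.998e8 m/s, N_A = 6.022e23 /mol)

t ≈ 4500 s

Product: 225 μmol = 2.25e-4 mol.
Photons that must be absorbed: 2.25e-4 / 0.189 = 0.001190 mol.
Photon energy: hc/λ = 6.056e-19 J; per mole, 3.647e5 J mol⁻¹.
Energy required: 0.001190 × 3.647e5 = 434.0 J.
Time: 434.0 J / 0.0975 W = 4500 s.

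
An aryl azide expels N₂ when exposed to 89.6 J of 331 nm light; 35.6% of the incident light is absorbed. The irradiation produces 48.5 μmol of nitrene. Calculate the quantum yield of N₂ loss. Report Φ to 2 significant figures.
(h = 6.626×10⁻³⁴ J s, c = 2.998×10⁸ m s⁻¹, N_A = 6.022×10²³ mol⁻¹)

Product: 48.5 μmol = 4.85×10⁻⁵ mol.
Photon energy at 331 nm: hc/λ = (6.626×10⁻³⁴)(2.998×10⁸)/(331×10⁻⁹) = 6.001×10⁻¹⁹ J.
Photons incident: 89.6 / 6.001×10⁻¹⁹ = 1.493×10²⁰, i.e. 1.493×10²⁰/6.022×10²³ = 2.479×10⁻⁴ mol.
Photons absorbed: 0.356 × 2.479×10⁻⁴ = 8.825×10⁻⁵ mol.
Φ = 4.85×10⁻⁵ mol / 8.825×10⁻⁵ mol photons = 0.55.

Φ = 0.55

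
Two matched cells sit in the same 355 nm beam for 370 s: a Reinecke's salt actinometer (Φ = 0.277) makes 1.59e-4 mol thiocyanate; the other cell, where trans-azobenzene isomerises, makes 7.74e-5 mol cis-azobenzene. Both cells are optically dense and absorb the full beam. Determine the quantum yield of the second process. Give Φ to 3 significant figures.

Photons absorbed by the actinometer: 1.59e-4 / 0.277 = 5.740e-4 mol.
Φ(unknown) = 7.74e-5 / 5.740e-4 = 0.135.

Φ = 0.135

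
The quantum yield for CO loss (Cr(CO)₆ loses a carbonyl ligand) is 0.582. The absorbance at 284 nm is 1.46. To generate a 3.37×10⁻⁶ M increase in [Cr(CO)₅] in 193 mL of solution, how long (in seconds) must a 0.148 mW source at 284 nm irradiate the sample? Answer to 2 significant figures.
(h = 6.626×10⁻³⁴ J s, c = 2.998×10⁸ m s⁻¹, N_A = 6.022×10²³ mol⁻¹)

t ≈ 3300 s

Product: (3.37×10⁻⁶ M)(0.193 L) = 6.504×10⁻⁷ mol.
Photons that must be absorbed: 6.504×10⁻⁷ / 0.582 = 1.118×10⁻⁶ mol.
Fraction absorbed: 1 − 10^(−1.46) = 0.9653.
Incident photons needed: 1.118×10⁻⁶ / 0.9653 = 1.158×10⁻⁶ mol.
Photon energy: hc/λ = 6.995×10⁻¹⁹ J; per mole, 4.212×10⁵ J mol⁻¹.
Energy required: 1.158×10⁻⁶ × 4.212×10⁵ = 0.4877 J.
Time: 0.4877 J / 0.000148 W = 3300 s.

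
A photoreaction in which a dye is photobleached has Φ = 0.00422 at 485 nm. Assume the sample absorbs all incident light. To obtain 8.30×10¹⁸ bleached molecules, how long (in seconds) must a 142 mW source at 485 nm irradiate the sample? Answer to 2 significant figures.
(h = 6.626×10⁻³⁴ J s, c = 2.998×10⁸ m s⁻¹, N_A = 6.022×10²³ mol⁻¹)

Product: 8.30×10¹⁸ / 6.022×10²³ = 1.378×10⁻⁵ mol.
Photons that must be absorbed: 1.378×10⁻⁵ / 0.00422 = 0.003265 mol.
Photon energy: hc/λ = 4.096×10⁻¹⁹ J; per mole, 2.467×10⁵ J mol⁻¹.
Energy required: 0.003265 × 2.467×10⁵ = 805.5 J.
Time: 805.5 J / 0.142 W = 5700 s.

t ≈ 5700 s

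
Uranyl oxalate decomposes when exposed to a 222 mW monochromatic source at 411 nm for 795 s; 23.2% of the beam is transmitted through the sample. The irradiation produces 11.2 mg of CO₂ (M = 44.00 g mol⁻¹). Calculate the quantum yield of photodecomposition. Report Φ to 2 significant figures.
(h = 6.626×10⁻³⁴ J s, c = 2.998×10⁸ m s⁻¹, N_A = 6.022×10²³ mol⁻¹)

Product: 11.2 mg / 44.00 g mol⁻¹ = 2.545×10⁻⁴ mol.
Photon energy at 411 nm: hc/λ = (6.626×10⁻³⁴)(2.998×10⁸)/(411×10⁻⁹) = 4.833×10⁻¹⁹ J.
Energy delivered: (222 mW)(795 s) = 176.5 J.
Photons incident: 176.5 / 4.833×10⁻¹⁹ = 3.652×10²⁰, i.e. 3.652×10²⁰/6.022×10²³ = 6.064×10⁻⁴ mol.
Fraction absorbed: 1 − 23.2/100 = 0.7680.
Photons absorbed: 0.7680 × 6.064×10⁻⁴ = 4.657×10⁻⁴ mol.
Φ = 2.545×10⁻⁴ mol / 4.657×10⁻⁴ mol photons = 0.55.

Φ = 0.55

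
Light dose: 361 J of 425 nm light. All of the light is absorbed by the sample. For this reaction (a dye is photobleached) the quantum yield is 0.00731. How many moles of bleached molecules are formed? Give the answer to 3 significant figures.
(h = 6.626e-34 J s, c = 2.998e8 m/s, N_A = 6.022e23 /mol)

9.38e-6 mol

Photon energy at 425 nm: hc/λ = (6.626e-34)(2.998e8)/(425e-9) = 4.674e-19 J.
Photons incident: 361 / 4.674e-19 = 7.724e20, i.e. 7.724e20/6.022e23 = 0.001283 mol.
Product: Φ × n_abs = 0.00731 × 0.001283 = 9.379e-6 mol.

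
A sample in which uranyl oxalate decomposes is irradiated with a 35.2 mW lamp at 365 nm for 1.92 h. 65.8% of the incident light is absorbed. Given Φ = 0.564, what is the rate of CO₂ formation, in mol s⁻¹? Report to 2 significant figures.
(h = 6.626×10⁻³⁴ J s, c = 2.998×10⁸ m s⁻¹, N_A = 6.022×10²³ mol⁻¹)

Photon energy at 365 nm: hc/λ = (6.626×10⁻³⁴)(2.998×10⁸)/(365×10⁻⁹) = 5.442×10⁻¹⁹ J.
Energy delivered: (35.2 mW)(6912 s) = 243.3 J.
Photons incident: 243.3 / 5.442×10⁻¹⁹ = 4.471×10²⁰, i.e. 4.471×10²⁰/6.022×10²³ = 7.424×10⁻⁴ mol.
Photons absorbed: 0.658 × 7.424×10⁻⁴ = 4.885×10⁻⁴ mol.
Product formed: 0.564 × 4.885×10⁻⁴ = 2.755×10⁻⁴ mol.
Rate: 2.755×10⁻⁴ / 6912 s = 4.0×10⁻⁸ mol s⁻¹.

4.0×10⁻⁸ mol s⁻¹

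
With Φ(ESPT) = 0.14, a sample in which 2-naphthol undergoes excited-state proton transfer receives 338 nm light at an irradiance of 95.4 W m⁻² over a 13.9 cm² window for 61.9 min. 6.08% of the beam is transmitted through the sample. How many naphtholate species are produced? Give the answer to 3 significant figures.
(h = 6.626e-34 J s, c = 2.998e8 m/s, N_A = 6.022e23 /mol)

Photon energy at 338 nm: hc/λ = (6.626e-34)(2.998e8)/(338e-9) = 5.877e-19 J.
Energy delivered: (95.4 W m⁻²)(13.9e-4 m²)(3714 s) = 492.5 J.
Photons incident: 492.5 / 5.877e-19 = 8.380e20, i.e. 8.380e20/6.022e23 = 0.001392 mol.
Fraction absorbed: 1 − 6.08/100 = 0.9392.
Photons absorbed: 0.9392 × 0.001392 = 0.001307 mol.
Product: Φ × n_abs = 0.14 × 0.001307 = 1.830e-4 mol.
As a count: 1.830e-4 × 6.022e23 = 1.10e20.

1.10e20 species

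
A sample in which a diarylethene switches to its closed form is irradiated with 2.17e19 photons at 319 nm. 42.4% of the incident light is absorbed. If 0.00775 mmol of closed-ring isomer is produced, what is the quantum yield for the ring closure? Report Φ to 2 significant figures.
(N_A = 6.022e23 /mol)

Φ = 0.51

Product: 0.00775 mmol = 7.75e-6 mol.
Moles of photons: 2.17e19 / 6.022e23 = 3.603e-5 mol.
Photons absorbed: 0.424 × 3.603e-5 = 1.528e-5 mol.
Φ = 7.75e-6 mol / 1.528e-5 mol photons = 0.51.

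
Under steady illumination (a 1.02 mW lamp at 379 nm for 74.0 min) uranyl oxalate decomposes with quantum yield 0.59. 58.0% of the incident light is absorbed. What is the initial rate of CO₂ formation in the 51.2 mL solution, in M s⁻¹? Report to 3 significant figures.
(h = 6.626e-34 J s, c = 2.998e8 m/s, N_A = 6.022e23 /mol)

2.16e-8 M s⁻¹

Photon energy at 379 nm: hc/λ = (6.626e-34)(2.998e8)/(379e-9) = 5.241e-19 J.
Energy delivered: (1.02 mW)(4440 s) = 4.529 J.
Photons incident: 4.529 / 5.241e-19 = 8.641e18, i.e. 8.641e18/6.022e23 = 1.435e-5 mol.
Photons absorbed: 0.580 × 1.435e-5 = 8.323e-6 mol.
Product formed: 0.59 × 8.323e-6 = 4.911e-6 mol.
Rate: 4.911e-6 mol / (4440 s × 0.0512 L) = 2.16e-8 M s⁻¹.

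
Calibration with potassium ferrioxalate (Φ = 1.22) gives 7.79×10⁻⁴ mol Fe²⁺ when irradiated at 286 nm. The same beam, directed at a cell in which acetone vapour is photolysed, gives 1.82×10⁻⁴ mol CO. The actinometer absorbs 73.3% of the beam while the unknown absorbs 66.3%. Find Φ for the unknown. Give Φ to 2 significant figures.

Φ = 0.32

Photons absorbed by the actinometer: 7.79×10⁻⁴ / 1.22 = 6.385×10⁻⁴ mol.
Incident flux: 6.385×10⁻⁴ / 0.733 = 8.711×10⁻⁴ einstein.
Absorbed by unknown: 0.663 × 8.711×10⁻⁴ = 5.775×10⁻⁴ mol.
Φ(unknown) = 1.82×10⁻⁴ / 5.775×10⁻⁴ = 0.32.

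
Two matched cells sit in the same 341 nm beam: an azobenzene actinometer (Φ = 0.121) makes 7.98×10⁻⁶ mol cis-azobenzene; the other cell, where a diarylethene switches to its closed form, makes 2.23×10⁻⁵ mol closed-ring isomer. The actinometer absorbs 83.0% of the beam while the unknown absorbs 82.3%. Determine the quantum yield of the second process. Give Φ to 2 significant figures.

Photons absorbed by the actinometer: 7.98×10⁻⁶ / 0.121 = 6.595×10⁻⁵ mol.
Incident flux: 6.595×10⁻⁵ / 0.830 = 7.946×10⁻⁵ einstein.
Absorbed by unknown: 0.823 × 7.946×10⁻⁵ = 6.540×10⁻⁵ mol.
Φ(unknown) = 2.23×10⁻⁵ / 6.540×10⁻⁵ = 0.34.

Φ = 0.34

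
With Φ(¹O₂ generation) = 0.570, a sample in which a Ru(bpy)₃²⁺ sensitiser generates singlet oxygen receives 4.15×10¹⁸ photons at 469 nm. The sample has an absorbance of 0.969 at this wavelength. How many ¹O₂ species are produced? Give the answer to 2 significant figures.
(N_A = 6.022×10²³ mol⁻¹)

2.1×10¹⁸ species

Moles of photons: 4.15×10¹⁸ / 6.022×10²³ = 6.891×10⁻⁶ mol.
Fraction absorbed: 1 − 10^(−0.969) = 0.8926.
Photons absorbed: 0.8926 × 6.891×10⁻⁶ = 6.151×10⁻⁶ mol.
Product: Φ × n_abs = 0.570 × 6.151×10⁻⁶ = 3.506×10⁻⁶ mol.
As a count: 3.506×10⁻⁶ × 6.022×10²³ = 2.1×10¹⁸.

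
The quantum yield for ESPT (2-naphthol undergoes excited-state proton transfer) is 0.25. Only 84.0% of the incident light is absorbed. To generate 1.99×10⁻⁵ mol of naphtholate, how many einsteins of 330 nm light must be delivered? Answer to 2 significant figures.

Photons that must be absorbed: 1.99×10⁻⁵ / 0.25 = 7.960×10⁻⁵ mol.
Incident photons needed: 7.960×10⁻⁵ / 0.840 = 9.476×10⁻⁵ mol.

9.5×10⁻⁵ einstein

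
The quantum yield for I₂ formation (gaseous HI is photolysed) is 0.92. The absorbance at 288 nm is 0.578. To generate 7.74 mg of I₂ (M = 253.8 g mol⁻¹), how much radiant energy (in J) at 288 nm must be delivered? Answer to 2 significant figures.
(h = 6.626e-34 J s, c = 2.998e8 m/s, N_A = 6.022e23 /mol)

19 J

Product: 7.74 mg / 253.8 g mol⁻¹ = 3.050e-5 mol.
Photons that must be absorbed: 3.050e-5 / 0.92 = 3.315e-5 mol.
Fraction absorbed: 1 − 10^(−0.578) = 0.7358.
Incident photons needed: 3.315e-5 / 0.7358 = 4.505e-5 mol.
Photon energy: hc/λ = 6.897e-19 J; per mole, 4.153e5 J mol⁻¹.
Energy required: 4.505e-5 × 4.153e5 = 19 J.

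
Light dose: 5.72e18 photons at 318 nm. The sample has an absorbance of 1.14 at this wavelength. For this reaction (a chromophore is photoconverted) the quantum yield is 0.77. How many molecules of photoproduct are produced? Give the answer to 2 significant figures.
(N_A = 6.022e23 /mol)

4.1e18 molecules

Moles of photons: 5.72e18 / 6.022e23 = 9.499e-6 mol.
Fraction absorbed: 1 − 10^(−1.14) = 0.9276.
Photons absorbed: 0.9276 × 9.499e-6 = 8.811e-6 mol.
Product: Φ × n_abs = 0.77 × 8.811e-6 = 6.784e-6 mol.
As a count: 6.784e-6 × 6.022e23 = 4.1e18.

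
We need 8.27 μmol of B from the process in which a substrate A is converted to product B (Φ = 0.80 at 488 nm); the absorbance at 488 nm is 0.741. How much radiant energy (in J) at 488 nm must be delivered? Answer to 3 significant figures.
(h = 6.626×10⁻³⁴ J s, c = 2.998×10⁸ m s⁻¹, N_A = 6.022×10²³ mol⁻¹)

Product: 8.27 μmol = 8.27×10⁻⁶ mol.
Photons that must be absorbed: 8.27×10⁻⁶ / 0.80 = 1.034×10⁻⁵ mol.
Fraction absorbed: 1 − 10^(−0.741) = 0.8184.
Incident photons needed: 1.034×10⁻⁵ / 0.8184 = 1.263×10⁻⁵ mol.
Photon energy: hc/λ = 4.071×10⁻¹⁹ J; per mole, 2.452×10⁵ J mol⁻¹.
Energy required: 1.263×10⁻⁵ × 2.452×10⁵ = 3.10 J.

3.10 J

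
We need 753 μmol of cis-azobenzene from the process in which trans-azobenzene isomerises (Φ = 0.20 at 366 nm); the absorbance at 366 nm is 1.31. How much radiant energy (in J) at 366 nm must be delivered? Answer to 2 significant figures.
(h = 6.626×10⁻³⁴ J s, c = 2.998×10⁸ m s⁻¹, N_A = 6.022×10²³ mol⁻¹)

1300 J

Product: 753 μmol = 7.53×10⁻⁴ mol.
Photons that must be absorbed: 7.53×10⁻⁴ / 0.20 = 0.003765 mol.
Fraction absorbed: 1 − 10^(−1.31) = 0.9510.
Incident photons needed: 0.003765 / 0.9510 = 0.003959 mol.
Photon energy: hc/λ = 5.428×10⁻¹⁹ J; per mole, 3.269×10⁵ J mol⁻¹.
Energy required: 0.003959 × 3.269×10⁵ = 1300 J.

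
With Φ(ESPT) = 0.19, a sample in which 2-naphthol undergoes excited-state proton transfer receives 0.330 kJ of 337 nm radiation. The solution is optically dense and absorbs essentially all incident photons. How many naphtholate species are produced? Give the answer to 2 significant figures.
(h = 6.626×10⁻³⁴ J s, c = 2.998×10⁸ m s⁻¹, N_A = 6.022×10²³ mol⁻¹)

1.1×10²⁰ species

Photon energy at 337 nm: hc/λ = (6.626×10⁻³⁴)(2.998×10⁸)/(337×10⁻⁹) = 5.895×10⁻¹⁹ J.
Incident energy: 0.330 kJ = 330 J.
Photons incident: 330 / 5.895×10⁻¹⁹ = 5.598×10²⁰, i.e. 5.598×10²⁰/6.022×10²³ = 9.296×10⁻⁴ mol.
Product: Φ × n_abs = 0.19 × 9.296×10⁻⁴ = 1.766×10⁻⁴ mol.
As a count: 1.766×10⁻⁴ × 6.022×10²³ = 1.1×10²⁰.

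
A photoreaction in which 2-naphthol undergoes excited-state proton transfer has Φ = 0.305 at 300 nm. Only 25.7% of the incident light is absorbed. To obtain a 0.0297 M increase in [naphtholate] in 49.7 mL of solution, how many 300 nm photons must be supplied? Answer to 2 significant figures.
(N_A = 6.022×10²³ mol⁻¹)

Product: (0.0297 M)(0.0497 L) = 0.001476 mol.
Photons that must be absorbed: 0.001476 / 0.305 = 0.004839 mol.
Incident photons needed: 0.004839 / 0.257 = 0.01883 mol.
Photon count: 0.01883 × 6.022×10²³ = 1.1×10²².

1.1×10²² photons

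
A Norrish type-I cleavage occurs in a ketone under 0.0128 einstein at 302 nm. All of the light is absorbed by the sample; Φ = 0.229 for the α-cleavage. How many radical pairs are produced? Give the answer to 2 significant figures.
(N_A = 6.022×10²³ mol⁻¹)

Product: Φ × n_abs = 0.229 × 0.0128 = 0.002931 mol.
As a count: 0.002931 × 6.022×10²³ = 1.8×10²¹.

1.8×10²¹ radical pairs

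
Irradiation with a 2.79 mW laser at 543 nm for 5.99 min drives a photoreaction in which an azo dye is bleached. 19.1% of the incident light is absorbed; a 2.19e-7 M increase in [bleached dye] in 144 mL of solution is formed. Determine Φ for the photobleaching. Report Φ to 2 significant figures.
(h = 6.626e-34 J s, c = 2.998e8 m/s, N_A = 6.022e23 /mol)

Product: (2.19e-7 M)(0.144 L) = 3.154e-8 mol.
Photon energy at 543 nm: hc/λ = (6.626e-34)(2.998e8)/(543e-9) = 3.658e-19 J.
Energy delivered: (2.79 mW)(359.4 s) = 1.003 J.
Photons incident: 1.003 / 3.658e-19 = 2.742e18, i.e. 2.742e18/6.022e23 = 4.553e-6 mol.
Photons absorbed: 0.191 × 4.553e-6 = 8.696e-7 mol.
Φ = 3.154e-8 mol / 8.696e-7 mol photons = 0.036.

Φ = 0.036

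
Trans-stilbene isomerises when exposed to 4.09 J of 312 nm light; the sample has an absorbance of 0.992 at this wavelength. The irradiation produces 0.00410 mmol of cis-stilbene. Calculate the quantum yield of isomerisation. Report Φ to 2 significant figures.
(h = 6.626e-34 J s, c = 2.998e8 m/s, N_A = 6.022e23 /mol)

Product: 0.00410 mmol = 4.10e-6 mol.
Photon energy at 312 nm: hc/λ = (6.626e-34)(2.998e8)/(312e-9) = 6.367e-19 J.
Photons incident: 4.09 / 6.367e-19 = 6.424e18, i.e. 6.424e18/6.022e23 = 1.067e-5 mol.
Fraction absorbed: 1 − 10^(−0.992) = 0.8981.
Photons absorbed: 0.8981 × 1.067e-5 = 9.583e-6 mol.
Φ = 4.10e-6 mol / 9.583e-6 mol photons = 0.43.

Φ = 0.43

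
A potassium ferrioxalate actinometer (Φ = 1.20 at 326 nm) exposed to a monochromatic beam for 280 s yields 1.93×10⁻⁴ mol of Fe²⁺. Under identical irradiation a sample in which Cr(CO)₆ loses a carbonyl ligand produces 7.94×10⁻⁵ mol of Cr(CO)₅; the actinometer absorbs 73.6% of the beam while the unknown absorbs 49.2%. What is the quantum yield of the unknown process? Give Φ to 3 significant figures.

Φ = 0.739

Photons absorbed by the actinometer: 1.93×10⁻⁴ / 1.20 = 1.608×10⁻⁴ mol.
Incident flux: 1.608×10⁻⁴ / 0.736 = 2.185×10⁻⁴ einstein.
Absorbed by unknown: 0.492 × 2.185×10⁻⁴ = 1.075×10⁻⁴ mol.
Φ(unknown) = 7.94×10⁻⁵ / 1.075×10⁻⁴ = 0.739.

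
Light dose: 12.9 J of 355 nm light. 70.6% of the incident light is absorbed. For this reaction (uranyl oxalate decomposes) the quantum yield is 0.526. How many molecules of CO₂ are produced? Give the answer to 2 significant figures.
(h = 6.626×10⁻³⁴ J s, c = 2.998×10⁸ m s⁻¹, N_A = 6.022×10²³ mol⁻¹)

Photon energy at 355 nm: hc/λ = (6.626×10⁻³⁴)(2.998×10⁸)/(355×10⁻⁹) = 5.596×10⁻¹⁹ J.
Photons incident: 12.9 / 5.596×10⁻¹⁹ = 2.305×10¹⁹, i.e. 2.305×10¹⁹/6.022×10²³ = 3.828×10⁻⁵ mol.
Photons absorbed: 0.706 × 3.828×10⁻⁵ = 2.703×10⁻⁵ mol.
Product: Φ × n_abs = 0.526 × 2.703×10⁻⁵ = 1.422×10⁻⁵ mol.
As a count: 1.422×10⁻⁵ × 6.022×10²³ = 8.6×10¹⁸.

8.6×10¹⁸ molecules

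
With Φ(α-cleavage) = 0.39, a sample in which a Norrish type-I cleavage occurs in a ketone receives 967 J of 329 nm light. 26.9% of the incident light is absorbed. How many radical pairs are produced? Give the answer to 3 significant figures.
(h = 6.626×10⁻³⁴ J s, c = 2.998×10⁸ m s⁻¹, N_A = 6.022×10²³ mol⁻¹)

1.68×10²⁰ radical pairs

Photon energy at 329 nm: hc/λ = (6.626×10⁻³⁴)(2.998×10⁸)/(329×10⁻⁹) = 6.038×10⁻¹⁹ J.
Photons incident: 967 / 6.038×10⁻¹⁹ = 1.602×10²¹, i.e. 1.602×10²¹/6.022×10²³ = 0.002660 mol.
Photons absorbed: 0.269 × 0.002660 = 7.155×10⁻⁴ mol.
Product: Φ × n_abs = 0.39 × 7.155×10⁻⁴ = 2.790×10⁻⁴ mol.
As a count: 2.790×10⁻⁴ × 6.022×10²³ = 1.68×10²⁰.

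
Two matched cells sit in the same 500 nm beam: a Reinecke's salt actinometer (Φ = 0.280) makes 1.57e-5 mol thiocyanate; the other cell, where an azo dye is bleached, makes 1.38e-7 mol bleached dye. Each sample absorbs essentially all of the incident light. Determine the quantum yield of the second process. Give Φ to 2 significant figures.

Φ = 0.0025

Photons absorbed by the actinometer: 1.57e-5 / 0.280 = 5.607e-5 mol.
Φ(unknown) = 1.38e-7 / 5.607e-5 = 0.0025.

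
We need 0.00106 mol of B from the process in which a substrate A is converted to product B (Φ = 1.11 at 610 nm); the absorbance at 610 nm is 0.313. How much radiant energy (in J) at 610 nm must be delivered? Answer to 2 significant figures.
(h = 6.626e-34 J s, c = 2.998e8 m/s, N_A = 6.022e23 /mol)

360 J

Photons that must be absorbed: 0.00106 / 1.11 = 9.550e-4 mol.
Fraction absorbed: 1 − 10^(−0.313) = 0.5136.
Incident photons needed: 9.550e-4 / 0.5136 = 0.001859 mol.
Photon energy: hc/λ = 3.257e-19 J; per mole, 1.961e5 J mol⁻¹.
Energy required: 0.001859 × 1.961e5 = 360 J.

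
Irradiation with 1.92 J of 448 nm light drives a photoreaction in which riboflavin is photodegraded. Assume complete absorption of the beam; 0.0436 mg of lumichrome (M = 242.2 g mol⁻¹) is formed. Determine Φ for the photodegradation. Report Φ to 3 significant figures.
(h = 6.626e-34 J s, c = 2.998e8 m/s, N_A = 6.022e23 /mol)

Φ = 0.0250

Product: 0.0436 mg / 242.2 g mol⁻¹ = 1.800e-7 mol.
Photon energy at 448 nm: hc/λ = (6.626e-34)(2.998e8)/(448e-9) = 4.434e-19 J.
Photons incident: 1.92 / 4.434e-19 = 4.330e18, i.e. 4.330e18/6.022e23 = 7.190e-6 mol.
Φ = 1.800e-7 mol / 7.190e-6 mol photons = 0.0250.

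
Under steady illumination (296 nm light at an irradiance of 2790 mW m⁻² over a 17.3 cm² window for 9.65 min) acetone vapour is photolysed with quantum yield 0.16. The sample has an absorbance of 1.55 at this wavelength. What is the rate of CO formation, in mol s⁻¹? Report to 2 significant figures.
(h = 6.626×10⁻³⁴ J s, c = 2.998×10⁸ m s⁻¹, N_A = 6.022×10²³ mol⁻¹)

1.9×10⁻⁹ mol s⁻¹

Photon energy at 296 nm: hc/λ = (6.626×10⁻³⁴)(2.998×10⁸)/(296×10⁻⁹) = 6.711×10⁻¹⁹ J.
Energy delivered: (2790 mW m⁻²)(17.3×10⁻⁴ m²)(579 s) = 2.795 J.
Photons incident: 2.795 / 6.711×10⁻¹⁹ = 4.165×10¹⁸, i.e. 4.165×10¹⁸/6.022×10²³ = 6.916×10⁻⁶ mol.
Fraction absorbed: 1 − 10^(−1.55) = 0.9718.
Photons absorbed: 0.9718 × 6.916×10⁻⁶ = 6.721×10⁻⁶ mol.
Product formed: 0.16 × 6.721×10⁻⁶ = 1.075×10⁻⁶ mol.
Rate: 1.075×10⁻⁶ / 579 s = 1.9×10⁻⁹ mol s⁻¹.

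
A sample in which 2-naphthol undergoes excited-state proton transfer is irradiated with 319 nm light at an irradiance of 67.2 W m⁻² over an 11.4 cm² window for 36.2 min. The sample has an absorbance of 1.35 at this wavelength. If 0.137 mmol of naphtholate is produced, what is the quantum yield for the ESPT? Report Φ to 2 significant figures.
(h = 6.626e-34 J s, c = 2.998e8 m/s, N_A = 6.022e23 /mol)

Φ = 0.32

Product: 0.137 mmol = 1.37e-4 mol.
Photon energy at 319 nm: hc/λ = (6.626e-34)(2.998e8)/(319e-9) = 6.227e-19 J.
Energy delivered: (67.2 W m⁻²)(11.4e-4 m²)(2172 s) = 166.4 J.
Photons incident: 166.4 / 6.227e-19 = 2.672e20, i.e. 2.672e20/6.022e23 = 4.437e-4 mol.
Fraction absorbed: 1 − 10^(−1.35) = 0.9553.
Photons absorbed: 0.9553 × 4.437e-4 = 4.239e-4 mol.
Φ = 1.37e-4 mol / 4.239e-4 mol photons = 0.32.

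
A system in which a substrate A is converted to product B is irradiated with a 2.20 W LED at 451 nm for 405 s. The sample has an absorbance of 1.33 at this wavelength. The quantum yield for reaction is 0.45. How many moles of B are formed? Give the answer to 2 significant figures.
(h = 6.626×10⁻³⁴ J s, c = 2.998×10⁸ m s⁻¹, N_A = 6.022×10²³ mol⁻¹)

0.0014 mol

Photon energy at 451 nm: hc/λ = (6.626×10⁻³⁴)(2.998×10⁸)/(451×10⁻⁹) = 4.405×10⁻¹⁹ J.
Energy delivered: (2.20 W)(405 s) = 891.0 J.
Photons incident: 891.0 / 4.405×10⁻¹⁹ = 2.023×10²¹, i.e. 2.023×10²¹/6.022×10²³ = 0.003359 mol.
Fraction absorbed: 1 − 10^(−1.33) = 0.9532.
Photons absorbed: 0.9532 × 0.003359 = 0.003202 mol.
Product: Φ × n_abs = 0.45 × 0.003202 = 0.001441 mol.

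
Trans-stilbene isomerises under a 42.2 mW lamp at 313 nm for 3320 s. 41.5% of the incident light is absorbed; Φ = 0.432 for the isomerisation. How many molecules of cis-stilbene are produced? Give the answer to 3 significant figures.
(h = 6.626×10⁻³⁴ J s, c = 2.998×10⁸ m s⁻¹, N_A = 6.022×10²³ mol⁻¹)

3.96×10¹⁹ molecules

Photon energy at 313 nm: hc/λ = (6.626×10⁻³⁴)(2.998×10⁸)/(313×10⁻⁹) = 6.347×10⁻¹⁹ J.
Energy delivered: (42.2 mW)(3320 s) = 140.1 J.
Photons incident: 140.1 / 6.347×10⁻¹⁹ = 2.207×10²⁰, i.e. 2.207×10²⁰/6.022×10²³ = 3.665×10⁻⁴ mol.
Photons absorbed: 0.415 × 3.665×10⁻⁴ = 1.521×10⁻⁴ mol.
Product: Φ × n_abs = 0.432 × 1.521×10⁻⁴ = 6.571×10⁻⁵ mol.
As a count: 6.571×10⁻⁵ × 6.022×10²³ = 3.96×10¹⁹.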